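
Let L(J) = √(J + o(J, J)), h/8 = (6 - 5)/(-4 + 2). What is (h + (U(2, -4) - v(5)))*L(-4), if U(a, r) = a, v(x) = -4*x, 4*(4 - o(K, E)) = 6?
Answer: 9*I*√6 ≈ 22.045*I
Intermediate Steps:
o(K, E) = 5/2 (o(K, E) = 4 - ¼*6 = 4 - 3/2 = 5/2)
h = -4 (h = 8*((6 - 5)/(-4 + 2)) = 8*(1/(-2)) = 8*(1*(-½)) = 8*(-½) = -4)
L(J) = √(5/2 + J) (L(J) = √(J + 5/2) = √(5/2 + J))
(h + (U(2, -4) - v(5)))*L(-4) = (-4 + (2 - (-4)*5))*(√(10 + 4*(-4))/2) = (-4 + (2 - 1*(-20)))*(√(10 - 16)/2) = (-4 + (2 + 20))*(√(-6)/2) = (-4 + 22)*((I*√6)/2) = 18*(I*√6/2) = 9*I*√6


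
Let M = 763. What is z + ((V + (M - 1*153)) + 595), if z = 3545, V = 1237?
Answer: 5987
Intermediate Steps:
z + ((V + (M - 1*153)) + 595) = 3545 + ((1237 + (763 - 1*153)) + 595) = 3545 + ((1237 + (763 - 153)) + 595) = 3545 + ((1237 + 610) + 595) = 3545 + (1847 + 595) = 3545 + 2442 = 5987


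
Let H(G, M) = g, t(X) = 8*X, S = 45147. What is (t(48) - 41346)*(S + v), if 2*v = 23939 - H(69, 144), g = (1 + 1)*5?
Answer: -2339401263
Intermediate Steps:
g = 10 (g = 2*5 = 10)
H(G, M) = 10
v = 23929/2 (v = (23939 - 1*10)/2 = (23939 - 10)/2 = (½)*23929 = 23929/2 ≈ 11965.)
(t(48) - 41346)*(S + v) = (8*48 - 41346)*(45147 + 23929/2) = (384 - 41346)*(114223/2) = -40962*114223/2 = -2339401263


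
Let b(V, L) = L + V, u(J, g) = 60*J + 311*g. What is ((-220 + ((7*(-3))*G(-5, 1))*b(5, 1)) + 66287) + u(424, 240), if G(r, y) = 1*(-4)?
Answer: 166651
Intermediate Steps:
G(r, y) = -4
((-220 + ((7*(-3))*G(-5, 1))*b(5, 1)) + 66287) + u(424, 240) = ((-220 + ((7*(-3))*(-4))*(1 + 5)) + 66287) + (60*424 + 311*240) = ((-220 - 21*(-4)*6) + 66287) + (25440 + 74640) = ((-220 + 84*6) + 66287) + 100080 = ((-220 + 504) + 66287) + 100080 = (284 + 66287) + 100080 = 66571 + 100080 = 166651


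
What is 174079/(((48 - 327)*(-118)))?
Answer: 174079/32922 ≈ 5.2876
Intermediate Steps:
174079/(((48 - 327)*(-118))) = 174079/((-279*(-118))) = 174079/32922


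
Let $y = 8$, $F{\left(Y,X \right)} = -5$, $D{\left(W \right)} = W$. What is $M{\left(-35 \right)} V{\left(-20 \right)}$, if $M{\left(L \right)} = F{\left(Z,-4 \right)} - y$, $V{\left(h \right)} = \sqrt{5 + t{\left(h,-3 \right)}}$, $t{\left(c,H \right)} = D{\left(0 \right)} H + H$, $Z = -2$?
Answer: $- 13 \sqrt{2} \approx -18.385$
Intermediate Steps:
$t{\left(c,H \right)} = H$ ($t{\left(c,H \right)} = 0 H + H = 0 + H = H$)
$V{\left(h \right)} = \sqrt{2}$ ($V{\left(h \right)} = \sqrt{5 - 3} = \sqrt{2}$)
$M{\left(L \right)} = -13$ ($M{\left(L \right)} = -5 - 8 = -13$)
$M{\left(-35 \right)} V{\left(-20 \right)} = - 13 \sqrt{2}$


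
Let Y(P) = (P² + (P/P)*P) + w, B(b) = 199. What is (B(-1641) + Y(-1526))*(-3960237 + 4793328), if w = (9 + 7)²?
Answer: 1939106777055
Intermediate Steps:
w = 256 (w = 16² = 256)
Y(P) = 256 + P + P² (Y(P) = (P² + (P/P)*P) + 256 = (P² + 1*P) + 256 = (P² + P) + 256 = (P + P²) + 256 = 256 + P + P²)
(B(-1641) + Y(-1526))*(-3960237 + 4793328) = (199 + (256 - 1526 + (-1526)²))*(-3960237 + 4793328) = (199 + (256 - 1526 + 2328676))*833091 = (199 + 2327406)*833091 = 2327605*833091 = 1939106777055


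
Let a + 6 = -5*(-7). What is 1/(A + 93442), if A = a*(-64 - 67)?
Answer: 1/89643 ≈ 1.1155e-5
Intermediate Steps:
a = 29 (a = -6 - 5*(-7) = -6 + 35 = 29)
A = -3799 (A = 29*(-64 - 67) = 29*(-131) = -3799)
1/(A + 93442) = 1/(-3799 + 93442) = 1/89643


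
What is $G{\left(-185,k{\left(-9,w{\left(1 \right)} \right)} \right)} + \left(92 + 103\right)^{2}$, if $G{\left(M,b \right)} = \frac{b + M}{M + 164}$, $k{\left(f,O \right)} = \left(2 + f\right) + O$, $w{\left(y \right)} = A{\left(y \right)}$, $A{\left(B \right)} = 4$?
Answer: $\frac{798713}{21} \approx 38034.0$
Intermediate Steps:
$w{\left(y \right)} = 4$
$k{\left(f,O \right)} = 2 + O + f$
$G{\left(M,b \right)} = \frac{M + b}{164 + M}$
$G{\left(-185,k{\left(-9,w{\left(1 \right)} \right)} \right)} + \left(92 + 103\right)^{2} = \frac{-185 + \left(2 + 4 - 9\right)}{164 - 185} + \left(92 + 103\right)^{2} = \frac{-185 - 3}{-21} + 195^{2} = \left(- \frac{1}{21}\right) \left(-188\right) + 38025 = \frac{188}{21} + 38025 = \frac{798713}{21}$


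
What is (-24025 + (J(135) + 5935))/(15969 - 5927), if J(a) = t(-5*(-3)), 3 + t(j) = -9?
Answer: -9051/5021 ≈ -1.8026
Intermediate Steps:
t(j) = -12 (t(j) = -3 - 9 = -12)
J(a) = -12
(-24025 + (J(135) + 5935))/(15969 - 5927) = (-24025 + (-12 + 5935))/(15969 - 5927) = (-24025 + 5923)/10042 = -18102*1/10042 = -9051/5021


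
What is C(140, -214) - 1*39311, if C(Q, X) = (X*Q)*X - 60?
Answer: 6372069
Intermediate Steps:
C(Q, X) = -60 + Q*X² (C(Q, X) = (Q*X)*X - 60 = Q*X² - 60 = -60 + Q*X²)
C(140, -214) - 1*39311 = (-60 + 140*(-214)²) - 1*39311 = (-60 + 140*45796) - 39311 = (-60 + 6411440) - 39311 = 6411380 - 39311 = 6372069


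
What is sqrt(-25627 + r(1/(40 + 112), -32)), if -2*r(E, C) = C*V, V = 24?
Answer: I*sqrt(25243) ≈ 158.88*I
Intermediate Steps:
r(E, C) = -12*C (r(E, C) = -C*24/2 = -12*C)
sqrt(-25627 + r(1/(40 + 112), -32)) = sqrt(-25627 - 12*(-32)) = sqrt(-25627 + 384) = sqrt(-25243) = I*sqrt(25243)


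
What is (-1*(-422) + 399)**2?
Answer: 674041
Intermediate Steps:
(-1*(-422) + 399)**2 = (422 + 399)**2 = 821**2 = 674041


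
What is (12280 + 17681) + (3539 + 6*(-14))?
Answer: 33416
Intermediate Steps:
(12280 + 17681) + (3539 + 6*(-14)) = 29961 + (3539 - 84) = 29961 + 3455 = 33416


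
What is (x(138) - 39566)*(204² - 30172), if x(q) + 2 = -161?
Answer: -454658676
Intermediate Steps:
x(q) = -163 (x(q) = -2 - 161 = -163)
(x(138) - 39566)*(204² - 30172) = (-163 - 39566)*(204² - 30172) = -39729*(41616 - 30172) = -39729*11444 = -454658676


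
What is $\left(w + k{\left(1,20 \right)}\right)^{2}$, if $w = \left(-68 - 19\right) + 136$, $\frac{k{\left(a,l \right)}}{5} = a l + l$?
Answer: $62001$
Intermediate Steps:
$k{\left(a,l \right)} = 5 l + 5 a l$ ($k{\left(a,l \right)} = 5 \left(a l + l\right) = 5 \left(l + a l\right) = 5 l + 5 a l$)
$w = 49$ ($w = -87 + 136 = 49$)
$\left(w + k{\left(1,20 \right)}\right)^{2} = \left(49 + 5 \cdot 20 \left(1 + 1\right)\right)^{2} = \left(49 + 5 \cdot 20 \cdot 2\right)^{2} = \left(49 + 200\right)^{2} = 249^{2} = 62001$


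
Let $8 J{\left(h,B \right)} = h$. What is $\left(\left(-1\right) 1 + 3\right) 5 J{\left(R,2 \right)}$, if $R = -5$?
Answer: $- \frac{25}{4} \approx -6.25$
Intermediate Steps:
$J{\left(h,B \right)} = \frac{h}{8}$
$\left(\left(-1\right) 1 + 3\right) 5 J{\left(R,2 \right)} = \left(\left(-1\right) 1 + 3\right) 5 \cdot \frac{1}{8} \left(-5\right) = \left(-1 + 3\right) 5 \left(- \frac{5}{8}\right) = 2 \cdot 5 \left(- \frac{5}{8}\right) = 10 \left(- \frac{5}{8}\right) = - \frac{25}{4}$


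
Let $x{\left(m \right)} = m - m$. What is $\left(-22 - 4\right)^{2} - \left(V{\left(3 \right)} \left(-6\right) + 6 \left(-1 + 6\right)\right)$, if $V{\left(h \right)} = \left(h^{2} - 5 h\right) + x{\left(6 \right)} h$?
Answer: $610$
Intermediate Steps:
$x{\left(m \right)} = 0$
$V{\left(h \right)} = h^{2} - 5 h$ ($V{\left(h \right)} = \left(h^{2} - 5 h\right) + 0 h = \left(h^{2} - 5 h\right) + 0 = h^{2} - 5 h$)
$\left(-22 - 4\right)^{2} - \left(V{\left(3 \right)} \left(-6\right) + 6 \left(-1 + 6\right)\right) = \left(-22 - 4\right)^{2} - \left(3 \left(-5 + 3\right) \left(-6\right) + 6 \left(-1 + 6\right)\right) = \left(-26\right)^{2} - \left(3 \left(-2\right) \left(-6\right) + 6 \cdot 5\right) = 676 - \left(\left(-6\right) \left(-6\right) + 30\right) = 676 - \left(36 + 30\right) = 676 - 66 = 610$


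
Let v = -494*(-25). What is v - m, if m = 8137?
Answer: 4213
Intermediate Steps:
v = 12350
v - m = 12350 - 1*8137 = 12350 - 8137 = 4213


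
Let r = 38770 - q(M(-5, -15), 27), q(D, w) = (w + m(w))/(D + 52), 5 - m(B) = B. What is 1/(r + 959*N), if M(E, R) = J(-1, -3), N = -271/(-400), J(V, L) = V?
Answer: 20400/804160339 ≈ 2.5368e-5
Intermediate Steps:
m(B) = 5 - B
N = 271/400 (N = -271*(-1/400) = 271/400 ≈ 0.67750)
M(E, R) = -1
q(D, w) = 5/(52 + D) (q(D, w) = (w + (5 - w))/(D + 52) = 5/(52 + D))
r = 1977265/51 (r = 38770 - 5/(52 - 1) = 38770 - 5/51 = 1977265/51 ≈ 38770.)
1/(r + 959*N) = 1/(1977265/51 + 959*(271/400)) = 1/(1977265/51 + 259889/400) = 1/(804160339/20400) = 20400/804160339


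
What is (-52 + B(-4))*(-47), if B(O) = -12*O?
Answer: 188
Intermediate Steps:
(-52 + B(-4))*(-47) = (-52 - 12*(-4))*(-47) = (-52 + 48)*(-47) = -4*(-47) = 188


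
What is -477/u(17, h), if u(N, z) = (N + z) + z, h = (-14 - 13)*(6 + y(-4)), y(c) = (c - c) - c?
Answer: 477/523 ≈ 0.91205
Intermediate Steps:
y(c) = -c (y(c) = 0 - c = -c)
h = -270 (h = (-14 - 13)*(6 - 1*(-4)) = -27*(6 + 4) = -27*10 = -270)
u(N, z) = N + 2*z
-477/u(17, h) = -477/(17 + 2*(-270)) = -477/(17 - 540) = -477/(-523) = -477*(-1/523) = 477/523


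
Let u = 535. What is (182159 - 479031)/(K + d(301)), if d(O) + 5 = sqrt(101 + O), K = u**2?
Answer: -988031440/952580093 + 3452*sqrt(402)/952580093 ≈ -1.0371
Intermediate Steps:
K = 286225 (K = 535**2 = 286225)
d(O) = -5 + sqrt(101 + O)
(182159 - 479031)/(K + d(301)) = (182159 - 479031)/(286225 + (-5 + sqrt(101 + 301))) = -296872/(286225 + (-5 + sqrt(402))) = -296872/(286220 + sqrt(402))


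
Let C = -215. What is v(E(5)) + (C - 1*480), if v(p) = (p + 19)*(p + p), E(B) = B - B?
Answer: -695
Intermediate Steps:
E(B) = 0
v(p) = 2*p*(19 + p) (v(p) = (19 + p)*(2*p) = 2*p*(19 + p))
v(E(5)) + (C - 1*480) = 2*0*(19 + 0) + (-215 - 1*480) = 2*0*19 + (-215 - 480) = 0 - 695 = -695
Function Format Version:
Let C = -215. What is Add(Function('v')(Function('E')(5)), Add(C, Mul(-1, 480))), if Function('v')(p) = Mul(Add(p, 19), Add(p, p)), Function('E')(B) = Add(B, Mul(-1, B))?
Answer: -695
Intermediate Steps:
Function('E')(B) = 0
Function('v')(p) = Mul(2, p, Add(19, p)) (Function('v')(p) = Mul(Add(19, p), Mul(2, p)) = Mul(2, p, Add(19, p)))
Add(Function('v')(Function('E')(5)), Add(C, Mul(-1, 480))) = Add(Mul(2, 0, Add(19, 0)), Add(-215, Mul(-1, 480))) = Add(Mul(2, 0, 19), Add(-215, -480)) = Add(0, -695) = -695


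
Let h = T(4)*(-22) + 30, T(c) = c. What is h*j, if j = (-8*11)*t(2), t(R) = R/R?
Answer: 5104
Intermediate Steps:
t(R) = 1
j = -88 (j = -8*11*1 = -88*1 = -88)
h = -58 (h = 4*(-22) + 30 = -88 + 30 = -58)
h*j = -58*(-88) = 5104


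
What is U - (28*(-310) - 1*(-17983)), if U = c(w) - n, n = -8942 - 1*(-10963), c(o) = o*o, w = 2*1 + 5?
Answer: -11275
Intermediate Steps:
w = 7 (w = 2 + 5 = 7)
c(o) = o²
n = 2021 (n = -8942 + 10963 = 2021)
U = -1972 (U = 7² - 1*2021 = 49 - 2021 = -1972)
U - (28*(-310) - 1*(-17983)) = -1972 - (28*(-310) - 1*(-17983)) = -1972 - (-8680 + 17983) = -1972 - 1*9303 = -1972 - 9303 = -11275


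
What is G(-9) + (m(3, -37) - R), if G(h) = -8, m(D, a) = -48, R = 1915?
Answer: -1971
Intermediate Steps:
G(-9) + (m(3, -37) - R) = -8 + (-48 - 1*1915) = -8 + (-48 - 1915) = -8 - 1963 = -1971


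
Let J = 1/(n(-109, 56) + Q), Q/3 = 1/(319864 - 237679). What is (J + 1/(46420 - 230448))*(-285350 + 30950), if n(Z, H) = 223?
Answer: -53374582524400/46843453267 ≈ -1139.4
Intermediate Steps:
Q = 1/27395 (Q = 3/(319864 - 237679) = 3/82185 = 3*(1/82185) = 1/27395 ≈ 3.6503e-5)
J = 27395/6109086 (J = 1/(223 + 1/27395) = 1/(6109086/27395) = 27395/6109086 ≈ 0.0044843)
(J + 1/(46420 - 230448))*(-285350 + 30950) = (27395/6109086 + 1/(46420 - 230448))*(-285350 + 30950) = (27395/6109086 + 1/(-184028))*(-254400) = (27395/6109086 - 1/184028)*(-254400) = (2517668987/562121439204)*(-254400) = -53374582524400/46843453267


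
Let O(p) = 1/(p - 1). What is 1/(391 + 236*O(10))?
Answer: 9/3755 ≈ 0.0023968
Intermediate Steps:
O(p) = 1/(-1 + p)
1/(391 + 236*O(10)) = 1/(391 + 236/(-1 + 10)) = 1/(391 + 236/9) = 1/(3755/9) = 9/3755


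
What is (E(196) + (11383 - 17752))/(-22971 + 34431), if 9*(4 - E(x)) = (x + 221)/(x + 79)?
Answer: -1312816/2363625 ≈ -0.55542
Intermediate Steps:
E(x) = 4 - (221 + x)/(9*(79 + x)) (E(x) = 4 - (x + 221)/(9*(x + 79)) = 4 - (221 + x)/(9*(79 + x)))
(E(196) + (11383 - 17752))/(-22971 + 34431) = ((2623 + 35*196)/(9*(79 + 196)) + (11383 - 17752))/(-22971 + 34431) = ((⅑)*(2623 + 6860)/275 - 6369)/11460 = ((⅑)*(1/275)*9483 - 6369)*(1/11460) = (3161/825 - 6369)*(1/11460) = -5251264/825*1/11460 = -1312816/2363625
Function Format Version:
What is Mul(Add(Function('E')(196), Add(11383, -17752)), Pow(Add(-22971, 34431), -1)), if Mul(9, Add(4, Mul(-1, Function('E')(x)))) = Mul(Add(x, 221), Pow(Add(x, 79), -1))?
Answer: Rational(-1312816, 2363625) ≈ -0.55542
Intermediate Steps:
Function('E')(x) = Add(4, Mul(Rational(-1, 9), Pow(Add(79, x), -1), Add(221, x))) (Function('E')(x) = Add(4, Mul(Rational(-1, 9), Mul(Add(x, 221), Pow(Add(x, 79), -1)))) = Add(4, Mul(Rational(-1, 9), Mul(Add(221, x), Pow(Add(79, x), -1)))) = Add(4, Mul(Rational(-1, 9), Mul(Pow(Add(79, x), -1), Add(221, x)))) = Add(4, Mul(Rational(-1, 9), Pow(Add(79, x), -1), Add(221, x))))
Mul(Add(Function('E')(196), Add(11383, -17752)), Pow(Add(-22971, 34431), -1)) = Mul(Add(Mul(Rational(1, 9), Pow(Add(79, 196), -1), Add(2623, Mul(35, 196))), Add(11383, -17752)), Pow(Add(-22971, 34431), -1)) = Mul(Add(Mul(Rational(1, 9), Pow(275, -1), Add(2623, 6860)), -6369), Pow(11460, -1)) = Mul(Add(Mul(Rational(1, 9), Rational(1, 275), 9483), -6369), Rational(1, 11460)) = Mul(Add(Rational(3161, 825), -6369), Rational(1, 11460)) = Mul(Rational(-5251264, 825), Rational(1, 11460)) = Rational(-1312816, 2363625)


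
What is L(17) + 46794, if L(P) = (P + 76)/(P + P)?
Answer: 1591089/34 ≈ 46797.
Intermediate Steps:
L(P) = (76 + P)/(2*P) (L(P) = (76 + P)/((2*P)) = (76 + P)*(1/(2*P)) = (76 + P)/(2*P))
L(17) + 46794 = (½)*(76 + 17)/17 + 46794 = (½)*(1/17)*93 + 46794 = 93/34 + 46794 = 1591089/34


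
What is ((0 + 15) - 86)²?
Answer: 5041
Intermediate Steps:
((0 + 15) - 86)² = (15 - 86)² = (-71)² = 5041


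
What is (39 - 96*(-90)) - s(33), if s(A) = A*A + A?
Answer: 7557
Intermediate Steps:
s(A) = A + A² (s(A) = A² + A = A + A²)
(39 - 96*(-90)) - s(33) = (39 - 96*(-90)) - 33*(1 + 33) = (39 + 8640) - 33*34 = 8679 - 1*1122 = 8679 - 1122 = 7557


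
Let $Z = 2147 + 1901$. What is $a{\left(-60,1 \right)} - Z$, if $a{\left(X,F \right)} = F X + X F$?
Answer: $-4168$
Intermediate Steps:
$a{\left(X,F \right)} = 2 F X$ ($a{\left(X,F \right)} = F X + F X = 2 F X$)
$Z = 4048$
$a{\left(-60,1 \right)} - Z = 2 \cdot 1 \left(-60\right) - 4048 = -120 - 4048 = -4168$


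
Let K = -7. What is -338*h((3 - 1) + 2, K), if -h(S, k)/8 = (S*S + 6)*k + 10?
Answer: -389376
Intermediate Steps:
h(S, k) = -80 - 8*k*(6 + S²) (h(S, k) = -8*((S*S + 6)*k + 10) = -8*((S² + 6)*k + 10) = -8*((6 + S²)*k + 10) = -8*(k*(6 + S²) + 10) = -8*(10 + k*(6 + S²)) = -80 - 8*k*(6 + S²))
-338*h((3 - 1) + 2, K) = -338*(-80 - 48*(-7) - 8*(-7)*((3 - 1) + 2)²) = -338*(-80 + 336 - 8*(-7)*(2 + 2)²) = -338*(-80 + 336 - 8*(-7)*4²) = -338*(-80 + 336 - 8*(-7)*16) = -338*(-80 + 336 + 896) = -338*1152 = -389376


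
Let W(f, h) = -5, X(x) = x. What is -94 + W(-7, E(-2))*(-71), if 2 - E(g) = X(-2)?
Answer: 261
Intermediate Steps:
E(g) = 4 (E(g) = 2 - 1*(-2) = 2 + 2 = 4)
-94 + W(-7, E(-2))*(-71) = -94 - 5*(-71) = -94 + 355 = 261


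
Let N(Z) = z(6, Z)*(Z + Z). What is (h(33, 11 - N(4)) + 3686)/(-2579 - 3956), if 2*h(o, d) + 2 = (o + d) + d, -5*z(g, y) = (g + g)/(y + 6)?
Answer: -185721/326750 ≈ -0.56839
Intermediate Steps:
z(g, y) = -2*g/(5*(6 + y)) (z(g, y) = -(g + g)/(5*(y + 6)) = -2*g/(5*(6 + y)))
N(Z) = -24*Z/(30 + 5*Z) (N(Z) = (-2*6/(30 + 5*Z))*(Z + Z) = (-12/(30 + 5*Z))*(2*Z) = -24*Z/(30 + 5*Z))
h(o, d) = -1 + d + o/2 (h(o, d) = -1 + ((o + d) + d)/2 = -1 + ((d + o) + d)/2 = -1 + (o + 2*d)/2 = -1 + (d + o/2) = -1 + d + o/2)
(h(33, 11 - N(4)) + 3686)/(-2579 - 3956) = ((-1 + (11 - (-24)*4/(30 + 5*4)) + (½)*33) + 3686)/(-2579 - 3956) = ((-1 + (11 - (-24)*4/(30 + 20)) + 33/2) + 3686)/(-6535) = ((-1 + (11 - (-24)*4/50) + 33/2) + 3686)*(-1/6535) = ((-1 + (11 - 1*(-48/25)) + 33/2) + 3686)*(-1/6535) = ((-1 + (11 + 48/25) + 33/2) + 3686)*(-1/6535) = ((-1 + 323/25 + 33/2) + 3686)*(-1/6535) = (1421/50 + 3686)*(-1/6535) = (185721/50)*(-1/6535) = -185721/326750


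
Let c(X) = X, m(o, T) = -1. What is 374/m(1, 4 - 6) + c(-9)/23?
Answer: -8611/23 ≈ -374.39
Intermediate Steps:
374/m(1, 4 - 6) + c(-9)/23 = 374/(-1) - 9/23 = 374*(-1) - 9*1/23 = -374 - 9/23 = -8611/23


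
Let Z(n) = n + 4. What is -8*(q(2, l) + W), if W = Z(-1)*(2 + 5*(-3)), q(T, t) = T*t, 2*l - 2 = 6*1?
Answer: 248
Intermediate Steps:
l = 4 (l = 1 + (6*1)/2 = 1 + (½)*6 = 1 + 3 = 4)
Z(n) = 4 + n
W = -39 (W = (4 - 1)*(2 + 5*(-3)) = 3*(2 - 15) = 3*(-13) = -39)
-8*(q(2, l) + W) = -8*(2*4 - 39) = -8*(8 - 39) = -8*(-31) = 248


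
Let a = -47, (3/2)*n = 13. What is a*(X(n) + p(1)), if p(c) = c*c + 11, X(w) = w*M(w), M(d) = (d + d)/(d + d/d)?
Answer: -112612/87 ≈ -1294.4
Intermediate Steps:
n = 26/3 (n = (⅔)*13 = 26/3 ≈ 8.6667)
M(d) = 2*d/(1 + d) (M(d) = (2*d)/(d + 1) = (2*d)/(1 + d) = 2*d/(1 + d))
X(w) = 2*w²/(1 + w) (X(w) = w*(2*w/(1 + w)) = 2*w²/(1 + w))
p(c) = 11 + c² (p(c) = c² + 11 = 11 + c²)
a*(X(n) + p(1)) = -47*(2*(26/3)²/(1 + 26/3) + (11 + 1²)) = -47*(2*(676/9)/(29/3) + (11 + 1)) = -47*(2*(676/9)*(3/29) + 12) = -47*(1352/87 + 12) = -47*2396/87 = -112612/87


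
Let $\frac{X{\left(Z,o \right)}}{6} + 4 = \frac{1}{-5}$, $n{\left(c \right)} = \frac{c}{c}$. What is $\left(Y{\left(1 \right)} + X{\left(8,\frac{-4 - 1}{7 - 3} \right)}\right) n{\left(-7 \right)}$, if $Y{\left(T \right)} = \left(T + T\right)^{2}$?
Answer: $- \frac{106}{5} \approx -21.2$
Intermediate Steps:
$n{\left(c \right)} = 1$
$X{\left(Z,o \right)} = - \frac{126}{5}$ ($X{\left(Z,o \right)} = -24 + \frac{6}{-5} = -24 + 6 \left(- \frac{1}{5}\right) = -24 - \frac{6}{5} = - \frac{126}{5}$)
$Y{\left(T \right)} = 4 T^{2}$ ($Y{\left(T \right)} = \left(2 T\right)^{2} = 4 T^{2}$)
$\left(Y{\left(1 \right)} + X{\left(8,\frac{-4 - 1}{7 - 3} \right)}\right) n{\left(-7 \right)} = \left(4 \cdot 1^{2} - \frac{126}{5}\right) 1 = \left(4 \cdot 1 - \frac{126}{5}\right) 1 = \left(4 - \frac{126}{5}\right) 1 = \left(- \frac{106}{5}\right) 1 = - \frac{106}{5}$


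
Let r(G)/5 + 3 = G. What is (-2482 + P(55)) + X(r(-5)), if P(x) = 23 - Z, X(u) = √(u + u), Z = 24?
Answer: -2483 + 4*I*√5 ≈ -2483.0 + 8.9443*I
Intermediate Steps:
r(G) = -15 + 5*G
X(u) = √2*√u (X(u) = √(2*u) = √2*√u)
P(x) = -1 (P(x) = 23 - 1*24 = 23 - 24 = -1)
(-2482 + P(55)) + X(r(-5)) = (-2482 - 1) + √2*√(-15 + 5*(-5)) = -2483 + √2*√(-15 - 25) = -2483 + √2*√(-40) = -2483 + √2*(2*I*√10) = -2483 + 4*I*√5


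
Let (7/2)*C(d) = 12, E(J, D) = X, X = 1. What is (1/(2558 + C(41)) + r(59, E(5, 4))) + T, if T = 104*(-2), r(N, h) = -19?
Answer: -4070103/17930 ≈ -227.00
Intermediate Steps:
E(J, D) = 1
C(d) = 24/7 (C(d) = (2/7)*12 = 24/7)
T = -208
(1/(2558 + C(41)) + r(59, E(5, 4))) + T = (1/(2558 + 24/7) - 19) - 208 = (1/(17930/7) - 19) - 208 = (7/17930 - 19) - 208 = -340663/17930 - 208 = -4070103/17930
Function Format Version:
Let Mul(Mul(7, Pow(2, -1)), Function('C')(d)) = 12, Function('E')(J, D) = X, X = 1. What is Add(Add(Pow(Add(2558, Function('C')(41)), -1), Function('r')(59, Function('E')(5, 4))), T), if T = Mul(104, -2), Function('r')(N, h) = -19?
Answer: Rational(-4070103, 17930) ≈ -227.00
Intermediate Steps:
Function('E')(J, D) = 1
Function('C')(d) = Rational(24, 7) (Function('C')(d) = Mul(Rational(2, 7), 12) = Rational(24, 7))
T = -208
Add(Add(Pow(Add(2558, Function('C')(41)), -1), Function('r')(59, Function('E')(5, 4))), T) = Add(Add(Pow(Add(2558, Rational(24, 7)), -1), -19), -208) = Add(Add(Pow(Rational(17930, 7), -1), -19), -208) = Add(Add(Rational(7, 17930), -19), -208) = Add(Rational(-340663, 17930), -208) = Rational(-4070103, 17930)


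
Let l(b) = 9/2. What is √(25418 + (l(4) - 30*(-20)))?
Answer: √104090/2 ≈ 161.31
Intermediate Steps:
l(b) = 9/2 (l(b) = 9*(½) = 9/2)
√(25418 + (l(4) - 30*(-20))) = √(25418 + (9/2 - 30*(-20))) = √(25418 + (9/2 + 600)) = √(25418 + 1209/2) = √(52045/2) = √104090/2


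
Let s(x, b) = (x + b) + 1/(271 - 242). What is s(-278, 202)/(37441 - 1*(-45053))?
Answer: -2203/2392326 ≈ -0.00092086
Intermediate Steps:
s(x, b) = 1/29 + b + x (s(x, b) = (b + x) + 1/29 = 1/29 + b + x)
s(-278, 202)/(37441 - 1*(-45053)) = (1/29 + 202 - 278)/(37441 - 1*(-45053)) = -2203/(29*(37441 + 45053)) = -2203/29/82494 = -2203/29*1/82494 = -2203/2392326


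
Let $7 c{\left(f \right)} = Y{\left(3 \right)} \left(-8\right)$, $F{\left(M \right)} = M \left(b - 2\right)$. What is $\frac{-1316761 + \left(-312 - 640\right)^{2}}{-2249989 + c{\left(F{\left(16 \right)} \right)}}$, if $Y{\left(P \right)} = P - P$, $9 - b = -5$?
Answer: $\frac{410457}{2249989} \approx 0.18243$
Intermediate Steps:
$b = 14$ ($b = 9 - -5 = 9 + 5 = 14$)
$Y{\left(P \right)} = 0$
$F{\left(M \right)} = 12 M$ ($F{\left(M \right)} = M \left(14 - 2\right) = M 12 = 12 M$)
$c{\left(f \right)} = 0$ ($c{\left(f \right)} = \frac{0 \left(-8\right)}{7} = \frac{1}{7} \cdot 0 = 0$)
$\frac{-1316761 + \left(-312 - 640\right)^{2}}{-2249989 + c{\left(F{\left(16 \right)} \right)}} = \frac{-1316761 + \left(-312 - 640\right)^{2}}{-2249989 + 0} = \frac{-1316761 + \left(-952\right)^{2}}{-2249989} = \left(-1316761 + 906304\right) \left(- \frac{1}{2249989}\right) = \left(-410457\right) \left(- \frac{1}{2249989}\right) = \frac{410457}{2249989}$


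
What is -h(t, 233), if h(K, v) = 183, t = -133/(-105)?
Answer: -183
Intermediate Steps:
t = 19/15 (t = -133*(-1/105) = 19/15 ≈ 1.2667)
-h(t, 233) = -1*183 = -183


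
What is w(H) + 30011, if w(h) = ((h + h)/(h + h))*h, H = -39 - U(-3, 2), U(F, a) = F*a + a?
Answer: 29976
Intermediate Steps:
U(F, a) = a + F*a
H = -35 (H = -39 - 2*(1 - 3) = -39 - 2*(-2) = -39 - 1*(-4) = -39 + 4 = -35)
w(h) = h (w(h) = ((2*h)/((2*h)))*h = ((2*h)*(1/(2*h)))*h = 1*h = h)
w(H) + 30011 = -35 + 30011 = 29976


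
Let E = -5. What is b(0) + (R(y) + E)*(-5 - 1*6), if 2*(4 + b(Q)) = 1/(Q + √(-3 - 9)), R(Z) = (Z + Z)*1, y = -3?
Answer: 117 - I*√3/12 ≈ 117.0 - 0.14434*I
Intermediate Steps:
R(Z) = 2*Z (R(Z) = (2*Z)*1 = 2*Z)
b(Q) = -4 + 1/(2*(Q + 2*I*√3)) (b(Q) = -4 + 1/(2*(Q + √(-3 - 9))) = -4 + 1/(2*(Q + √(-12))) = -4 + 1/(2*(Q + 2*I*√3)))
b(0) + (R(y) + E)*(-5 - 1*6) = (1 - 8*0 - 16*I*√3)/(2*(0 + 2*I*√3)) + (2*(-3) - 5)*(-5 - 1*6) = (1 + 0 - 16*I*√3)/(2*((2*I*√3))) + (-6 - 5)*(-5 - 6) = (-I*√3/6)*(1 - 16*I*√3)/2 - 11*(-11) = -I*√3*(1 - 16*I*√3)/12 + 121 = 121 - I*√3*(1 - 16*I*√3)/12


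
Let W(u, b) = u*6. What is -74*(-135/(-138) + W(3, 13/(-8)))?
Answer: -32301/23 ≈ -1404.4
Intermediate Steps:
W(u, b) = 6*u
-74*(-135/(-138) + W(3, 13/(-8))) = -74*(-135/(-138) + 6*3) = -74*(-135*(-1/138) + 18) = -74*(45/46 + 18) = -74*873/46 = -32301/23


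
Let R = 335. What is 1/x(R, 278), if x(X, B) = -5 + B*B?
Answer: 1/77279 ≈ 1.2940e-5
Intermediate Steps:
x(X, B) = -5 + B²
1/x(R, 278) = 1/(-5 + 278²) = 1/(-5 + 77284) = 1/77279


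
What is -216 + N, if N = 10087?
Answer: 9871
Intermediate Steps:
-216 + N = -216 + 10087 = 9871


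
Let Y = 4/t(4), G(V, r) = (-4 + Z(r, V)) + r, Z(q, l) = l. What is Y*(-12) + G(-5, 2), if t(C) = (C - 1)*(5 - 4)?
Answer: -23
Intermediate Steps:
t(C) = -1 + C (t(C) = (-1 + C)*1 = -1 + C)
G(V, r) = -4 + V + r (G(V, r) = (-4 + V) + r = -4 + V + r)
Y = 4/3 (Y = 4/(-1 + 4) = 4/3 ≈ 1.3333)
Y*(-12) + G(-5, 2) = (4/3)*(-12) + (-4 - 5 + 2) = -16 - 7 = -23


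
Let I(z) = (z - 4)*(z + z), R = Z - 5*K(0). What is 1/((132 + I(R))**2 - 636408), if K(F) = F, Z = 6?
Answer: -1/612072 ≈ -1.6338e-6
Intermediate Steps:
R = 6 (R = 6 - 5*0 = 6 + 0 = 6)
I(z) = 2*z*(-4 + z) (I(z) = (-4 + z)*(2*z) = 2*z*(-4 + z))
1/((132 + I(R))**2 - 636408) = 1/((132 + 2*6*(-4 + 6))**2 - 636408) = 1/((132 + 2*6*2)**2 - 636408) = 1/((132 + 24)**2 - 636408) = 1/(156**2 - 636408) = 1/(24336 - 636408) = 1/(-612072) = -1/612072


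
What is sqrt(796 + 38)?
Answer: sqrt(834) ≈ 28.879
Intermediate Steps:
sqrt(796 + 38) = sqrt(834)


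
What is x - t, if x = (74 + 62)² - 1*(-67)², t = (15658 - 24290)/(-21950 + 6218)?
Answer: 55087373/3933 ≈ 14006.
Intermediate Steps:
t = 2158/3933 (t = -8632/(-15732) = -8632*(-1/15732) = 2158/3933 ≈ 0.54869)
x = 14007 (x = 136² - 1*4489 = 18496 - 4489 = 14007)
x - t = 14007 - 1*2158/3933 = 14007 - 2158/3933 = 55087373/3933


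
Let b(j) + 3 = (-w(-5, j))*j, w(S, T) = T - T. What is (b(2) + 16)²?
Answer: 169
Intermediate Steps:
w(S, T) = 0
b(j) = -3 (b(j) = -3 + (-1*0)*j = -3 + 0*j = -3 + 0 = -3)
(b(2) + 16)² = (-3 + 16)² = 13² = 169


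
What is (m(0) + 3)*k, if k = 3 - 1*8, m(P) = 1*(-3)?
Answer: 0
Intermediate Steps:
m(P) = -3
k = -5 (k = 3 - 8 = -5)
(m(0) + 3)*k = (-3 + 3)*(-5) = 0*(-5) = 0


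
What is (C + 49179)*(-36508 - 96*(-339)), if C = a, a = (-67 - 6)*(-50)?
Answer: -209414156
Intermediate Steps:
a = 3650 (a = -73*(-50) = 3650)
C = 3650
(C + 49179)*(-36508 - 96*(-339)) = (3650 + 49179)*(-36508 - 96*(-339)) = 52829*(-36508 + 32544) = 52829*(-3964) = -209414156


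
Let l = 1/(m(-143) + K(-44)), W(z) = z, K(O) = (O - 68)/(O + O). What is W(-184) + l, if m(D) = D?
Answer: -286867/1559 ≈ -184.01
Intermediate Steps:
K(O) = (-68 + O)/(2*O) (K(O) = (-68 + O)/((2*O)) = (-68 + O)*(1/(2*O)) = (-68 + O)/(2*O))
l = -11/1559 (l = 1/(-143 + (½)*(-68 - 44)/(-44)) = 1/(-143 + (½)*(-1/44)*(-112)) = 1/(-143 + 14/11) = 1/(-1559/11) = -11/1559 ≈ -0.0070558)
W(-184) + l = -184 - 11/1559 = -286867/1559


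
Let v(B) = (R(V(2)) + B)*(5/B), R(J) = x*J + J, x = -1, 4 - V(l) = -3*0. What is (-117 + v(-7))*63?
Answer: -7056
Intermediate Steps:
V(l) = 4 (V(l) = 4 - (-3)*0 = 4 - 1*0 = 4 + 0 = 4)
R(J) = 0 (R(J) = -J + J = 0)
v(B) = 5 (v(B) = (0 + B)*(5/B) = B*(5/B) = 5)
(-117 + v(-7))*63 = (-117 + 5)*63 = -112*63 = -7056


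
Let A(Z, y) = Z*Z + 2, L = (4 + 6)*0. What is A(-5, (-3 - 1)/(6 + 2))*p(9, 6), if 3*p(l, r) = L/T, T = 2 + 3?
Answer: 0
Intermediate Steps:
L = 0 (L = 10*0 = 0)
T = 5
p(l, r) = 0 (p(l, r) = (0/5)/3 = (0*(⅕))/3 = (⅓)*0 = 0)
A(Z, y) = 2 + Z² (A(Z, y) = Z² + 2 = 2 + Z²)
A(-5, (-3 - 1)/(6 + 2))*p(9, 6) = (2 + (-5)²)*0 = (2 + 25)*0 = 27*0 = 0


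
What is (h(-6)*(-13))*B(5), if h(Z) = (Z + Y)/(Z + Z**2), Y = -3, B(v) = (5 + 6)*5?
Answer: 429/2 ≈ 214.50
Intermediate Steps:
B(v) = 55 (B(v) = 11*5 = 55)
h(Z) = (-3 + Z)/(Z + Z**2) (h(Z) = (Z - 3)/(Z + Z**2) = (-3 + Z)/(Z + Z**2))
(h(-6)*(-13))*B(5) = (((-3 - 6)/((-6)*(1 - 6)))*(-13))*55 = (-1/6*(-9)/(-5)*(-13))*55 = (-1/6*(-1/5)*(-9)*(-13))*55 = -3/10*(-13)*55 = (39/10)*55 = 429/2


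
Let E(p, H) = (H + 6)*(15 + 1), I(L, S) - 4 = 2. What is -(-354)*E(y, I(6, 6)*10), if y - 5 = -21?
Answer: 373824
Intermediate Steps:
y = -16 (y = 5 - 21 = -16)
I(L, S) = 6 (I(L, S) = 4 + 2 = 6)
E(p, H) = 96 + 16*H (E(p, H) = (6 + H)*16 = 96 + 16*H)
-(-354)*E(y, I(6, 6)*10) = -(-354)*(96 + 16*(6*10)) = -(-354)*(96 + 16*60) = -(-354)*(96 + 960) = -(-354)*1056 = -354*(-1056) = 373824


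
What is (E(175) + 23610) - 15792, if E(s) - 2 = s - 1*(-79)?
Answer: 8074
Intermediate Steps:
E(s) = 81 + s (E(s) = 2 + (s - 1*(-79)) = 2 + (s + 79) = 2 + (79 + s) = 81 + s)
(E(175) + 23610) - 15792 = ((81 + 175) + 23610) - 15792 = (256 + 23610) - 15792 = 23866 - 15792 = 8074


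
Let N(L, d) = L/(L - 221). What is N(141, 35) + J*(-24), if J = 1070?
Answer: -2054541/80 ≈ -25682.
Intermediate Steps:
N(L, d) = L/(-221 + L)
N(141, 35) + J*(-24) = 141/(-221 + 141) + 1070*(-24) = 141/(-80) - 25680 = 141*(-1/80) - 25680 = -141/80 - 25680 = -2054541/80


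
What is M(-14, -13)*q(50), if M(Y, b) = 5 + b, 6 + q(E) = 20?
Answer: -112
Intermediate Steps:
q(E) = 14 (q(E) = -6 + 20 = 14)
M(-14, -13)*q(50) = (5 - 13)*14 = -8*14 = -112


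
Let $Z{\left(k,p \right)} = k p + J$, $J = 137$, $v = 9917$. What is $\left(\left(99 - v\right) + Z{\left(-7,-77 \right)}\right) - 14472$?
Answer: $-23614$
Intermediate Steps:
$Z{\left(k,p \right)} = 137 + k p$ ($Z{\left(k,p \right)} = k p + 137 = 137 + k p$)
$\left(\left(99 - v\right) + Z{\left(-7,-77 \right)}\right) - 14472 = \left(\left(99 - 9917\right) + \left(137 - -539\right)\right) - 14472 = \left(\left(99 - 9917\right) + \left(137 + 539\right)\right) - 14472 = \left(-9818 + 676\right) - 14472 = -9142 - 14472 = -23614$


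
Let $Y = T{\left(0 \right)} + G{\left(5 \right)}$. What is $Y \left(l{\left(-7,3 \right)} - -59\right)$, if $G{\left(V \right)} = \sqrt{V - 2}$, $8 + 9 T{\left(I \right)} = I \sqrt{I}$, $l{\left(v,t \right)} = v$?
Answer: $- \frac{416}{9} + 52 \sqrt{3} \approx 43.844$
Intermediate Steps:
$T{\left(I \right)} = - \frac{8}{9} + \frac{I^{\frac{3}{2}}}{9}$ ($T{\left(I \right)} = - \frac{8}{9} + \frac{I \sqrt{I}}{9} = - \frac{8}{9} + \frac{I^{\frac{3}{2}}}{9}$)
$G{\left(V \right)} = \sqrt{-2 + V}$
$Y = - \frac{8}{9} + \sqrt{3}$ ($Y = \left(- \frac{8}{9} + \frac{0^{\frac{3}{2}}}{9}\right) + \sqrt{-2 + 5} = \left(- \frac{8}{9} + \frac{1}{9} \cdot 0\right) + \sqrt{3} = \left(- \frac{8}{9} + 0\right) + \sqrt{3} = - \frac{8}{9} + \sqrt{3} \approx 0.84316$)
$Y \left(l{\left(-7,3 \right)} - -59\right) = \left(- \frac{8}{9} + \sqrt{3}\right) \left(-7 - -59\right) = \left(- \frac{8}{9} + \sqrt{3}\right) \left(-7 + 59\right) = \left(- \frac{8}{9} + \sqrt{3}\right) 52 = - \frac{416}{9} + 52 \sqrt{3}$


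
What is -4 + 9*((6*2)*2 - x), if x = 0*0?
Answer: 212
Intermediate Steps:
x = 0
-4 + 9*((6*2)*2 - x) = -4 + 9*((6*2)*2 - 1*0) = -4 + 9*(12*2 + 0) = -4 + 9*(24 + 0) = -4 + 9*24 = -4 + 216 = 212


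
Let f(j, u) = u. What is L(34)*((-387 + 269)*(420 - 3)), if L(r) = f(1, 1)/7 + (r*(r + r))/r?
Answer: -23471262/7 ≈ -3.3530e+6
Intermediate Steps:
L(r) = ⅐ + 2*r (L(r) = 1/7 + (r*(r + r))/r = 1*(⅐) + (r*(2*r))/r = ⅐ + (2*r²)/r = ⅐ + 2*r)
L(34)*((-387 + 269)*(420 - 3)) = (⅐ + 2*34)*((-387 + 269)*(420 - 3)) = (⅐ + 68)*(-118*417) = (477/7)*(-49206) = -23471262/7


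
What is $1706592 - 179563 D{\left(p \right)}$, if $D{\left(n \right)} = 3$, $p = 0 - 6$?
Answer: $1167903$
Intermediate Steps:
$p = -6$ ($p = 0 - 6 = -6$)
$1706592 - 179563 D{\left(p \right)} = 1706592 - 538689 = 1167903$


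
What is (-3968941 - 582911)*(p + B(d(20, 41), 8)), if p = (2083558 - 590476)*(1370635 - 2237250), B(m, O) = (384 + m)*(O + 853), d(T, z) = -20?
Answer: 5889763948018636152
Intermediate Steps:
B(m, O) = (384 + m)*(853 + O)
p = -1293927257430 (p = 1493082*(-866615) = -1293927257430)
(-3968941 - 582911)*(p + B(d(20, 41), 8)) = (-3968941 - 582911)*(-1293927257430 + (327552 + 384*8 + 853*(-20) + 8*(-20))) = -4551852*(-1293927257430 + (327552 + 3072 - 17060 - 160)) = -4551852*(-1293927257430 + 313404) = -4551852*(-1293926944026) = 5889763948018636152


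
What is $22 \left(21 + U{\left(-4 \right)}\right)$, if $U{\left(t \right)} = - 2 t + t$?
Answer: $550$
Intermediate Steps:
$U{\left(t \right)} = - t$
$22 \left(21 + U{\left(-4 \right)}\right) = 22 \left(21 - -4\right) = 22 \left(21 + 4\right) = 22 \cdot 25 = 550$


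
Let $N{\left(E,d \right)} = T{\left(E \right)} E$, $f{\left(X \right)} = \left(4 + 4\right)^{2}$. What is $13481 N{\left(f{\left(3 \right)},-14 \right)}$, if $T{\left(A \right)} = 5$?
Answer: $4313920$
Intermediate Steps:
$f{\left(X \right)} = 64$ ($f{\left(X \right)} = 8^{2} = 64$)
$N{\left(E,d \right)} = 5 E$
$13481 N{\left(f{\left(3 \right)},-14 \right)} = 13481 \cdot 5 \cdot 64 = 13481 \cdot 320 = 4313920$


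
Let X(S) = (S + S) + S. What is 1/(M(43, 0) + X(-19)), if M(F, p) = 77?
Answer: 1/20 ≈ 0.050000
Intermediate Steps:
X(S) = 3*S (X(S) = 2*S + S = 3*S)
1/(M(43, 0) + X(-19)) = 1/(77 + 3*(-19)) = 1/(77 - 57) = 1/20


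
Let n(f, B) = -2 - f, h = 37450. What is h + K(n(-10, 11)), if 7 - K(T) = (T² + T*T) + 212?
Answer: 37117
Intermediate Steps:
K(T) = -205 - 2*T² (K(T) = 7 - ((T² + T*T) + 212) = 7 - ((T² + T²) + 212) = 7 - (2*T² + 212) = 7 - (212 + 2*T²) = 7 + (-212 - 2*T²) = -205 - 2*T²)
h + K(n(-10, 11)) = 37450 + (-205 - 2*(-2 - 1*(-10))²) = 37450 + (-205 - 2*(-2 + 10)²) = 37450 + (-205 - 2*8²) = 37450 + (-205 - 2*64) = 37450 + (-205 - 128) = 37450 - 333 = 37117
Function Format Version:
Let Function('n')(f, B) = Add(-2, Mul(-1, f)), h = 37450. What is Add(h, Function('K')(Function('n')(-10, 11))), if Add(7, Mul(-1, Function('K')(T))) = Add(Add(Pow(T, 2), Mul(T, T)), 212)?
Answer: 37117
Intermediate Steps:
Function('K')(T) = Add(-205, Mul(-2, Pow(T, 2))) (Function('K')(T) = Add(7, Mul(-1, Add(Add(Pow(T, 2), Mul(T, T)), 212))) = Add(7, Mul(-1, Add(Add(Pow(T, 2), Pow(T, 2)), 212))) = Add(7, Mul(-1, Add(Mul(2, Pow(T, 2)), 212))) = Add(7, Mul(-1, Add(212, Mul(2, Pow(T, 2))))) = Add(7, Add(-212, Mul(-2, Pow(T, 2)))) = Add(-205, Mul(-2, Pow(T, 2))))
Add(h, Function('K')(Function('n')(-10, 11))) = Add(37450, Add(-205, Mul(-2, Pow(Add(-2, Mul(-1, -10)), 2)))) = Add(37450, Add(-205, Mul(-2, Pow(Add(-2, 10), 2)))) = Add(37450, Add(-205, Mul(-2, Pow(8, 2)))) = Add(37450, Add(-205, Mul(-2, 64))) = Add(37450, Add(-205, -128)) = Add(37450, -333) = 37117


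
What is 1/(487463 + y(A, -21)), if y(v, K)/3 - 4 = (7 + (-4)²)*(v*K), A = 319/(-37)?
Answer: 37/18498806 ≈ 2.0001e-6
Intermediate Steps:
A = -319/37 (A = 319*(-1/37) = -319/37 ≈ -8.6216)
y(v, K) = 12 + 69*K*v (y(v, K) = 12 + 3*((7 + (-4)²)*(v*K)) = 12 + 3*((7 + 16)*(K*v)) = 12 + 3*(23*(K*v)) = 12 + 3*(23*K*v) = 12 + 69*K*v)
1/(487463 + y(A, -21)) = 1/(487463 + (12 + 69*(-21)*(-319/37))) = 1/(487463 + (12 + 462231/37)) = 1/(487463 + 462675/37) = 1/(18498806/37) = 37/18498806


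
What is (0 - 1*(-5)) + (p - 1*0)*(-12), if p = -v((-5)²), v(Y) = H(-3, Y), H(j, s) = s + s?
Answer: 605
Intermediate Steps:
H(j, s) = 2*s
v(Y) = 2*Y
p = -50 (p = -2*(-5)² = -2*25 = -1*50 = -50)
(0 - 1*(-5)) + (p - 1*0)*(-12) = (0 - 1*(-5)) + (-50 - 1*0)*(-12) = (0 + 5) + (-50 + 0)*(-12) = 5 - 50*(-12) = 5 + 600 = 605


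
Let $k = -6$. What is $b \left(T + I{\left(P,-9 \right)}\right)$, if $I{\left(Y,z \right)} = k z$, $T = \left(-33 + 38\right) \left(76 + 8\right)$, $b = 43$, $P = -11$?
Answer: $20382$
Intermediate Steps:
$T = 420$ ($T = 5 \cdot 84 = 420$)
$I{\left(Y,z \right)} = - 6 z$
$b \left(T + I{\left(P,-9 \right)}\right) = 43 \left(420 - -54\right) = 43 \left(420 + 54\right) = 43 \cdot 474 = 20382$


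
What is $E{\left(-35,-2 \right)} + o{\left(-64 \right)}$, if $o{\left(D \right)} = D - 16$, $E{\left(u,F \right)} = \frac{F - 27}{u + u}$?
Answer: $- \frac{5571}{70} \approx -79.586$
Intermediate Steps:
$E{\left(u,F \right)} = \frac{-27 + F}{2 u}$
$o{\left(D \right)} = -16 + D$ ($o{\left(D \right)} = D - 16 = -16 + D$)
$E{\left(-35,-2 \right)} + o{\left(-64 \right)} = \frac{-27 - 2}{2 \left(-35\right)} - 80 = \frac{1}{2} \left(- \frac{1}{35}\right) \left(-29\right) - 80 = \frac{29}{70} - 80 = - \frac{5571}{70}$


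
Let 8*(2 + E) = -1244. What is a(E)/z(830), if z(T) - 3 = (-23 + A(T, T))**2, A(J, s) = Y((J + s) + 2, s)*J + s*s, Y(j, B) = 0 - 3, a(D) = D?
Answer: -45/134607746792 ≈ -3.3430e-10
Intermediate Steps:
E = -315/2 (E = -2 + (1/8)*(-1244) = -2 - 311/2 = -315/2 ≈ -157.50)
Y(j, B) = -3
A(J, s) = s**2 - 3*J (A(J, s) = -3*J + s*s = -3*J + s**2 = s**2 - 3*J)
z(T) = 3 + (-23 + T**2 - 3*T)**2 (z(T) = 3 + (-23 + (T**2 - 3*T))**2 = 3 + (-23 + T**2 - 3*T)**2)
a(E)/z(830) = -315/(2*(3 + (-23 + 830**2 - 3*830)**2)) = -315/(2*(3 + (-23 + 688900 - 2490)**2)) = -315/(2*(3 + 686387**2)) = -315/(2*(3 + 471127113769)) = -315/2/471127113772 = -315/2*1/471127113772 = -45/134607746792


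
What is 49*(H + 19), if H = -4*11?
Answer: -1225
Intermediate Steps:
H = -44
49*(H + 19) = 49*(-44 + 19) = 49*(-25) = -1225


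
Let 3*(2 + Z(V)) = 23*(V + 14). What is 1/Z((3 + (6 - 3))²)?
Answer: 3/1144 ≈ 0.0026224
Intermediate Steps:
Z(V) = 316/3 + 23*V/3 (Z(V) = -2 + (23*(V + 14))/3 = -2 + (23*(14 + V))/3 = -2 + (322 + 23*V)/3 = -2 + (322/3 + 23*V/3) = 316/3 + 23*V/3)
1/Z((3 + (6 - 3))²) = 1/(316/3 + 23*(3 + (6 - 3))²/3) = 1/(316/3 + 23*(3 + 3)²/3) = 1/(316/3 + (23/3)*6²) = 1/(316/3 + (23/3)*36) = 1/(316/3 + 276) = 1/(1144/3) = 3/1144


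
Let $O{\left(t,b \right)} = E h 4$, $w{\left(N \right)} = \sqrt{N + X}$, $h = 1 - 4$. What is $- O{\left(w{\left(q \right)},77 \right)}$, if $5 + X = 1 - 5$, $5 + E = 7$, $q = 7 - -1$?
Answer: $24$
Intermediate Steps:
$h = -3$ ($h = 1 - 4 = -3$)
$q = 8$ ($q = 7 + 1 = 8$)
$E = 2$ ($E = -5 + 7 = 2$)
$X = -9$ ($X = -5 + \left(1 - 5\right) = -5 - 4 = -9$)
$w{\left(N \right)} = \sqrt{-9 + N}$ ($w{\left(N \right)} = \sqrt{N - 9} = \sqrt{-9 + N}$)
$O{\left(t,b \right)} = -24$ ($O{\left(t,b \right)} = 2 \left(-3\right) 4 = \left(-6\right) 4 = -24$)
$- O{\left(w{\left(q \right)},77 \right)} = \left(-1\right) \left(-24\right) = 24$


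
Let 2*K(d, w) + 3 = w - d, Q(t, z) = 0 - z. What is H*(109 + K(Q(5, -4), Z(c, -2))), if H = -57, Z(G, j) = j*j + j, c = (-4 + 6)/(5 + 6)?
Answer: -12141/2 ≈ -6070.5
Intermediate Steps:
Q(t, z) = -z
c = 2/11 ≈ 0.18182
Z(G, j) = j + j**2 (Z(G, j) = j**2 + j = j + j**2)
K(d, w) = -3/2 + w/2 - d/2 (K(d, w) = -3/2 + (w - d)/2 = -3/2 + (w/2 - d/2) = -3/2 + w/2 - d/2)
H*(109 + K(Q(5, -4), Z(c, -2))) = -57*(109 + (-3/2 + (-2*(1 - 2))/2 - (-1)*(-4)/2)) = -57*(109 + (-3/2 + (-2*(-1))/2 - 1/2*4)) = -57*(109 + (-3/2 + (1/2)*2 - 2)) = -57*(109 + (-3/2 + 1 - 2)) = -57*(109 - 5/2) = -57*213/2 = -12141/2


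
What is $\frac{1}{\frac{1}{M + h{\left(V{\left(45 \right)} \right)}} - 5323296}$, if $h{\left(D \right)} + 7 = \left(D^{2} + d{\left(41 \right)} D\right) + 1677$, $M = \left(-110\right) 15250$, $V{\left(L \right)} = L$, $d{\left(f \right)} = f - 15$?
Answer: $- \frac{1672635}{8903931204961} \approx -1.8785 \cdot 10^{-7}$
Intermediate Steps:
$d{\left(f \right)} = -15 + f$ ($d{\left(f \right)} = f - 15 = -15 + f$)
$M = -1677500$
$h{\left(D \right)} = 1670 + D^{2} + 26 D$ ($h{\left(D \right)} = -7 + \left(\left(D^{2} + \left(-15 + 41\right) D\right) + 1677\right) = -7 + \left(\left(D^{2} + 26 D\right) + 1677\right) = -7 + \left(1677 + D^{2} + 26 D\right) = 1670 + D^{2} + 26 D$)
$\frac{1}{\frac{1}{M + h{\left(V{\left(45 \right)} \right)}} - 5323296} = \frac{1}{\frac{1}{-1677500 + \left(1670 + 45^{2} + 26 \cdot 45\right)} - 5323296} = \frac{1}{\frac{1}{-1677500 + \left(1670 + 2025 + 1170\right)} - 5323296} = \frac{1}{\frac{1}{-1677500 + 4865} - 5323296} = \frac{1}{\frac{1}{-1672635} - 5323296} = \frac{1}{- \frac{1}{1672635} - 5323296} = \frac{1}{- \frac{8903931204961}{1672635}} = - \frac{1672635}{8903931204961}$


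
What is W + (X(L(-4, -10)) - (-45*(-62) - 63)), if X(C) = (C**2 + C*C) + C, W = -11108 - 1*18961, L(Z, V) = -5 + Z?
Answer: -32643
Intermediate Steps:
W = -30069 (W = -11108 - 18961 = -30069)
X(C) = C + 2*C**2 (X(C) = (C**2 + C**2) + C = 2*C**2 + C = C + 2*C**2)
W + (X(L(-4, -10)) - (-45*(-62) - 63)) = -30069 + ((-5 - 4)*(1 + 2*(-5 - 4)) - (-45*(-62) - 63)) = -30069 + (-9*(1 + 2*(-9)) - (2790 - 63)) = -30069 + (-9*(1 - 18) - 1*2727) = -30069 + (-9*(-17) - 2727) = -30069 + (153 - 2727) = -30069 - 2574 = -32643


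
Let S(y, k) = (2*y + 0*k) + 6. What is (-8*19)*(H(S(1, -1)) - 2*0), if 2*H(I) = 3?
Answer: -228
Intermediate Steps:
S(y, k) = 6 + 2*y (S(y, k) = (2*y + 0) + 6 = 2*y + 6 = 6 + 2*y)
H(I) = 3/2 (H(I) = (½)*3 = 3/2)
(-8*19)*(H(S(1, -1)) - 2*0) = (-8*19)*(3/2 - 2*0) = -152*(3/2 + 0) = -152*3/2 = -228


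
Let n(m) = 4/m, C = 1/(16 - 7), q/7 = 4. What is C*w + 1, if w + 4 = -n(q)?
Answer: 34/63 ≈ 0.53968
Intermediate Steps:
q = 28 (q = 7*4 = 28)
C = ⅑ (C = 1/9 = ⅑ ≈ 0.11111)
w = -29/7 (w = -4 - 4/28 = -4 - 1*⅐ = -4 - ⅐ = -29/7 ≈ -4.1429)
C*w + 1 = (⅑)*(-29/7) + 1 = -29/63 + 1 = 34/63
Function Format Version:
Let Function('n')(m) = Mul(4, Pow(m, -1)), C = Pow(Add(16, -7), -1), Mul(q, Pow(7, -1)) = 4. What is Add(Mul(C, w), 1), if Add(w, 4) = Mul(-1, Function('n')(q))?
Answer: Rational(34, 63) ≈ 0.53968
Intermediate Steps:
q = 28 (q = Mul(7, 4) = 28)
C = Rational(1, 9) (C = Pow(9, -1) = Rational(1, 9) ≈ 0.11111)
w = Rational(-29, 7) (w = Add(-4, Mul(-1, Mul(4, Pow(28, -1)))) = Add(-4, Mul(-1, Mul(4, Rational(1, 28)))) = Add(-4, Mul(-1, Rational(1, 7))) = Add(-4, Rational(-1, 7)) = Rational(-29, 7) ≈ -4.1429)
Add(Mul(C, w), 1) = Add(Mul(Rational(1, 9), Rational(-29, 7)), 1) = Add(Rational(-29, 63), 1) = Rational(34, 63)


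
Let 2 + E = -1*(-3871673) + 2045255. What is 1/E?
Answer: 1/5916926 ≈ 1.6901e-7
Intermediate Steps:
E = 5916926 (E = -2 + (-1*(-3871673) + 2045255) = -2 + (3871673 + 2045255) = -2 + 5916928 = 5916926)
1/E = 1/5916926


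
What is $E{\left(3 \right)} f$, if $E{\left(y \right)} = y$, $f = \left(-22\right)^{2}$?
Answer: $1452$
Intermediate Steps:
$f = 484$
$E{\left(3 \right)} f = 3 \cdot 484 = 1452$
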